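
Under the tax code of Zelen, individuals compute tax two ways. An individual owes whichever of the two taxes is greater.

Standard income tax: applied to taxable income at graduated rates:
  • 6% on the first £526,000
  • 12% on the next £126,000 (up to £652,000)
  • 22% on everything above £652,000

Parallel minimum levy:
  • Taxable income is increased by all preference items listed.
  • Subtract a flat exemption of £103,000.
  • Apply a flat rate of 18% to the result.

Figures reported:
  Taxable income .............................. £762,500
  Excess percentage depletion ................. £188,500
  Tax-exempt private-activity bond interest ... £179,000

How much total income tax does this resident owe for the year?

Standard income tax:
  £526,000 × 6% = £31,560
  £126,000 × 12% = £15,120
  £110,500 × 22% = £24,310
  → £70,990

Parallel minimum levy:
  Adjusted income: £762,500 + £188,500 + £179,000 = £1,130,000
  Less exemption £103,000 → base £1,027,000
  £1,027,000 × 18% = £184,860

£184,860 > £70,990, so the parallel minimum levy is the binding amount.

£184,860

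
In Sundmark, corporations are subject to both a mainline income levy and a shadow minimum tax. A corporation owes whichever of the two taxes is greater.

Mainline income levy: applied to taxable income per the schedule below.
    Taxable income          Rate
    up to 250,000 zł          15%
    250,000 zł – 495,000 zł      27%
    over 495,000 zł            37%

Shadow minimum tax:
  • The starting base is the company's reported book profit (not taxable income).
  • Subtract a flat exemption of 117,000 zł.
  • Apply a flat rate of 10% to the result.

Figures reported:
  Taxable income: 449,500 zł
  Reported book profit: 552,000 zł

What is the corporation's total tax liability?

Mainline income levy:
  250,000 zł × 15% = 37,500 zł
  199,500 zł × 27% = 53,865 zł
  → 91,365 zł

Shadow minimum tax:
  Base (reported book profit): 552,000 zł
  Less exemption 117,000 zł → base 435,000 zł
  435,000 zł × 10% = 43,500 zł

91,365 zł > 43,500 zł, so the mainline income levy governs.

91,365 zł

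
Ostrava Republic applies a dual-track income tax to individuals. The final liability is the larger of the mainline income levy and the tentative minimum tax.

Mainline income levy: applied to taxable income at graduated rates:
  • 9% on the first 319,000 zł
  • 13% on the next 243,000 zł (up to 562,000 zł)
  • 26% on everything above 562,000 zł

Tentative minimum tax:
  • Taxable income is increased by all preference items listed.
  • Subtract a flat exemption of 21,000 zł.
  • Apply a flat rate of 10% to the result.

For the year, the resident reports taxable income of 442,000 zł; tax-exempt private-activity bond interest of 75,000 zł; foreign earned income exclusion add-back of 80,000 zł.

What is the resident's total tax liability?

57,600 zł

Tentative minimum tax:
  Adjusted income: 442,000 zł + 75,000 zł + 80,000 zł = 597,000 zł
  Less exemption 21,000 zł → base 576,000 zł
  576,000 zł × 10% = 57,600 zł

Mainline income levy:
  319,000 zł × 9% = 28,710 zł
  123,000 zł × 13% = 15,990 zł
  → 44,700 zł

57,600 zł > 44,700 zł, so the tentative minimum tax is the binding amount.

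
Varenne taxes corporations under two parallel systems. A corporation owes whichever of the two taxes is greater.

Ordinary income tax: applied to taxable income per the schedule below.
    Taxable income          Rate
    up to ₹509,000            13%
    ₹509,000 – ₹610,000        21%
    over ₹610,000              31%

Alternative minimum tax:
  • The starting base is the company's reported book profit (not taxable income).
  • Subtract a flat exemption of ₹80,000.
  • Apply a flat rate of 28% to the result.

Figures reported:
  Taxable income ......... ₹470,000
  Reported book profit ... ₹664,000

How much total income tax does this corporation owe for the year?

Ordinary income tax:
  ₹470,000 × 13% = ₹61,100

Alternative minimum tax:
  Base (reported book profit): ₹664,000
  Less exemption ₹80,000 → base ₹584,000
  ₹584,000 × 28% = ₹163,520

₹163,520 > ₹61,100, so the alternative minimum tax is the binding amount.

₹163,520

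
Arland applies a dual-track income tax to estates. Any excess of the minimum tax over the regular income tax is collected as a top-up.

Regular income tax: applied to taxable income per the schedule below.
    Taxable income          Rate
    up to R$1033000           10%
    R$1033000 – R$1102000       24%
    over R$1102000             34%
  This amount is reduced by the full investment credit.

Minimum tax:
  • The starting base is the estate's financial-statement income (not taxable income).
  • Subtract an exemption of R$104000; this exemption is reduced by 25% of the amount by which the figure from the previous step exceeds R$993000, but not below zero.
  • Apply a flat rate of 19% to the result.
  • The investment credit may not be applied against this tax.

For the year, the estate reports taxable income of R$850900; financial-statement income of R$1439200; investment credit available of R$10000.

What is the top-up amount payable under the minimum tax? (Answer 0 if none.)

R$198358

Regular income tax:
  R$850900 × 10% = R$85090
  Less investment credit R$10000 → R$75090

Minimum tax:
  Base (financial-statement income): R$1439200
  Exemption: 25% × (R$1439200 − R$993000) = R$111550 ≥ R$104000, so the exemption is fully phased out
  Base: R$1439200 − R$0 = R$1439200
  R$1439200 × 19% = R$273448

Excess of minimum tax over regular income tax: R$273448 − R$75090 = R$198358.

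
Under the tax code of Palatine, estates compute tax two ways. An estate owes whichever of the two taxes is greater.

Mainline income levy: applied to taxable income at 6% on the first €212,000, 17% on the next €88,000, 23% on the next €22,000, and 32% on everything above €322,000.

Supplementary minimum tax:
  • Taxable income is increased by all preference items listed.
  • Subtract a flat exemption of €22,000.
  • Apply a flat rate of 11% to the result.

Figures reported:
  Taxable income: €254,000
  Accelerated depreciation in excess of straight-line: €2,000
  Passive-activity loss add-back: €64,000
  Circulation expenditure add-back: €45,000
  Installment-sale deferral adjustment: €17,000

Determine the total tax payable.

Supplementary minimum tax:
  Adjusted income: €254,000 + €2,000 + €64,000 + €45,000 + €17,000 = €382,000
  Less exemption €22,000 → base €360,000
  €360,000 × 11% = €39,600

Mainline income levy:
  €212,000 × 6% = €12,720
  €42,000 × 17% = €7,140
  → €19,860

€39,600 > €19,860, so the supplementary minimum tax is the binding amount.

€39,600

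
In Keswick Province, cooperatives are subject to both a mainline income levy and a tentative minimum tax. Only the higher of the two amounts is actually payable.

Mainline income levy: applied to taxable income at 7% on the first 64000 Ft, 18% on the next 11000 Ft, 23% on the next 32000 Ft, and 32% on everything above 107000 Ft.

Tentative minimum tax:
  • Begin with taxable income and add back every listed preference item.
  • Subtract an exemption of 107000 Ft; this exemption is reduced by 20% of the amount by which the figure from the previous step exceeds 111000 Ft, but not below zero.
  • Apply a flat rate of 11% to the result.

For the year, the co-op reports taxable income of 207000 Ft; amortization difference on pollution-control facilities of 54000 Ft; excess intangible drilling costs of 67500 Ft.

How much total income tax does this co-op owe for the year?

45820 Ft

Mainline income levy:
  64000 Ft × 7% = 4480 Ft
  11000 Ft × 18% = 1980 Ft
  32000 Ft × 23% = 7360 Ft
  100000 Ft × 32% = 32000 Ft
  → 45820 Ft

Tentative minimum tax:
  Adjusted income: 207000 Ft + 54000 Ft + 67500 Ft = 328500 Ft
  Exemption: 107000 Ft − 20% × (328500 Ft − 111000 Ft) = 107000 Ft − 43500 Ft = 63500 Ft
  Base: 328500 Ft − 63500 Ft = 265000 Ft
  265000 Ft × 11% = 29150 Ft

45820 Ft > 29150 Ft, so the mainline income levy governs.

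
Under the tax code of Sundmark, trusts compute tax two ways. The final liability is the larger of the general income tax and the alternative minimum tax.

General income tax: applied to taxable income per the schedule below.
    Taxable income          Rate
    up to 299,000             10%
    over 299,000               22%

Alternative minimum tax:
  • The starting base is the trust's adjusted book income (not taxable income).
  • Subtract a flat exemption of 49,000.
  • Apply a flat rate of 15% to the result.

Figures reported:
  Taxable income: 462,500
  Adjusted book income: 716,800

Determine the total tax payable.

General income tax:
  299,000 × 10% = 29,900
  163,500 × 22% = 35,970
  → 65,870

Alternative minimum tax:
  Base (adjusted book income): 716,800
  Less exemption 49,000 → base 667,800
  667,800 × 15% = 100,170

100,170 > 65,870, so the alternative minimum tax is the binding amount.

100,170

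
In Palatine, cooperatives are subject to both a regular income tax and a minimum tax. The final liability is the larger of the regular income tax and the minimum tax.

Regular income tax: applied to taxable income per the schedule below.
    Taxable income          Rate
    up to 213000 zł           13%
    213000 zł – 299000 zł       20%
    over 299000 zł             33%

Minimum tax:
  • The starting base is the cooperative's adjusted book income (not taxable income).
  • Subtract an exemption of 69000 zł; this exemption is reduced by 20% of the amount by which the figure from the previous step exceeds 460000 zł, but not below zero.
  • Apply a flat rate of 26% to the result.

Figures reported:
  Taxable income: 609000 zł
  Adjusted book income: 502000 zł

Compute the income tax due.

147190 zł

Regular income tax:
  213000 zł × 13% = 27690 zł
  86000 zł × 20% = 17200 zł
  310000 zł × 33% = 102300 zł
  → 147190 zł

Minimum tax:
  Base (adjusted book income): 502000 zł
  Exemption: 69000 zł − 20% × (502000 zł − 460000 zł) = 69000 zł − 8400 zł = 60600 zł
  Base: 502000 zł − 60600 zł = 441400 zł
  441400 zł × 26% = 114764 zł

147190 zł > 114764 zł, so the regular income tax governs.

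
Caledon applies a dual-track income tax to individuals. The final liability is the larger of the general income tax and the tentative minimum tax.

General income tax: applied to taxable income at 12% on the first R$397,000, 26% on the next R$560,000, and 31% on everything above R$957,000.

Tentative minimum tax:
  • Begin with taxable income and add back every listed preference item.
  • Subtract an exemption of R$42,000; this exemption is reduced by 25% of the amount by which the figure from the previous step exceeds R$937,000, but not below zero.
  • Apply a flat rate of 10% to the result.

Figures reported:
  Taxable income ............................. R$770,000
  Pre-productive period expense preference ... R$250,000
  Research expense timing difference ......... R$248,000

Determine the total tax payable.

R$144,620

Tentative minimum tax:
  Adjusted income: R$770,000 + R$250,000 + R$248,000 = R$1,268,000
  Exemption: 25% × (R$1,268,000 − R$937,000) = R$82,750 ≥ R$42,000, so the exemption is fully phased out
  Base: R$1,268,000 − R$0 = R$1,268,000
  R$1,268,000 × 10% = R$126,800

General income tax:
  R$397,000 × 12% = R$47,640
  R$373,000 × 26% = R$96,980
  → R$144,620

R$144,620 > R$126,800, so the general income tax governs.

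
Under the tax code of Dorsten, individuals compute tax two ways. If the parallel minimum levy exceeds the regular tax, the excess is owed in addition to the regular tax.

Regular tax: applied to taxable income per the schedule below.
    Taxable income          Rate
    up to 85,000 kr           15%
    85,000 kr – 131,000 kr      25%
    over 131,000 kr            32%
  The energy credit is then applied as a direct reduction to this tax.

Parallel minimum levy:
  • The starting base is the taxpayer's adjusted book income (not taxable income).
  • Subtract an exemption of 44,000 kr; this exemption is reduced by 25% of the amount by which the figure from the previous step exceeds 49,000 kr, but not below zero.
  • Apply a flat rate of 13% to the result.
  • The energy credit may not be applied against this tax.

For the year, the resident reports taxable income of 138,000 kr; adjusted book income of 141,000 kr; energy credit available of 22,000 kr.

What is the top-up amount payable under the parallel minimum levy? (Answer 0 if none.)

Regular tax:
  85,000 kr × 15% = 12,750 kr
  46,000 kr × 25% = 11,500 kr
  7,000 kr × 32% = 2,240 kr
  → 26,490 kr
  Less energy credit 22,000 kr → 4,490 kr

Parallel minimum levy:
  Base (adjusted book income): 141,000 kr
  Exemption: 44,000 kr − 25% × (141,000 kr − 49,000 kr) = 44,000 kr − 23,000 kr = 21,000 kr
  Base: 141,000 kr − 21,000 kr = 120,000 kr
  120,000 kr × 13% = 15,600 kr

Excess of parallel minimum levy over regular tax: 15,600 kr − 4,490 kr = 11,110 kr.

11,110 kr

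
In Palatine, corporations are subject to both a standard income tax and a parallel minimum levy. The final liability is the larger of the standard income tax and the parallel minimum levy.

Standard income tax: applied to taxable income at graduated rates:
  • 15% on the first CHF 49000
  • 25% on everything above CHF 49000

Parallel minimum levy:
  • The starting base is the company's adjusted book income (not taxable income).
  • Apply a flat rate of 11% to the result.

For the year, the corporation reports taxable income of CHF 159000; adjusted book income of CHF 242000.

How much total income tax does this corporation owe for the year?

Parallel minimum levy:
  Base (adjusted book income): CHF 242000
  CHF 242000 × 11% = CHF 26620

Standard income tax:
  CHF 49000 × 15% = CHF 7350
  CHF 110000 × 25% = CHF 27500
  → CHF 34850

CHF 34850 > CHF 26620, so the standard income tax governs.

CHF 34850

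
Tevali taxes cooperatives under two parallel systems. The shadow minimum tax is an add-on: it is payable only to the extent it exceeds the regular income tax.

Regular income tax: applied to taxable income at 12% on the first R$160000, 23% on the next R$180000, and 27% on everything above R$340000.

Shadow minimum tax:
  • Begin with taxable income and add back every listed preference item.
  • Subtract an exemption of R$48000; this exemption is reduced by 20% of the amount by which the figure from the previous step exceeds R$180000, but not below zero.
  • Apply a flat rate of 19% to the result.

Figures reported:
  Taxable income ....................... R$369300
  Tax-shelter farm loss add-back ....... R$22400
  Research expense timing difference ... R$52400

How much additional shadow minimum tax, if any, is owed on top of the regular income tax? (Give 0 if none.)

R$15868

Shadow minimum tax:
  Adjusted income: R$369300 + R$22400 + R$52400 = R$444100
  Exemption: 20% × (R$444100 − R$180000) = R$52820 ≥ R$48000, so the exemption is fully phased out
  Base: R$444100 − R$0 = R$444100
  R$444100 × 19% = R$84379

Regular income tax:
  R$160000 × 12% = R$19200
  R$180000 × 23% = R$41400
  R$29300 × 27% = R$7911
  → R$68511

Excess of shadow minimum tax over regular income tax: R$84379 − R$68511 = R$15868.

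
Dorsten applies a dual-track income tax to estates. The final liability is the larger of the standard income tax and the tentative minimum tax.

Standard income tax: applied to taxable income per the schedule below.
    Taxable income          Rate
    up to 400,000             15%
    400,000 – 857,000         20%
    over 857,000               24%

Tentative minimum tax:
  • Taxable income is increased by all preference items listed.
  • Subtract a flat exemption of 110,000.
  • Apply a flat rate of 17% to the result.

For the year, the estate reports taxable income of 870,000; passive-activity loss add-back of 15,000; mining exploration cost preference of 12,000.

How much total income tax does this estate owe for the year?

154,520

Standard income tax:
  400,000 × 15% = 60,000
  457,000 × 20% = 91,400
  13,000 × 24% = 3,120
  → 154,520

Tentative minimum tax:
  Adjusted income: 870,000 + 15,000 + 12,000 = 897,000
  Less exemption 110,000 → base 787,000
  787,000 × 17% = 133,790

154,520 > 133,790, so the standard income tax governs.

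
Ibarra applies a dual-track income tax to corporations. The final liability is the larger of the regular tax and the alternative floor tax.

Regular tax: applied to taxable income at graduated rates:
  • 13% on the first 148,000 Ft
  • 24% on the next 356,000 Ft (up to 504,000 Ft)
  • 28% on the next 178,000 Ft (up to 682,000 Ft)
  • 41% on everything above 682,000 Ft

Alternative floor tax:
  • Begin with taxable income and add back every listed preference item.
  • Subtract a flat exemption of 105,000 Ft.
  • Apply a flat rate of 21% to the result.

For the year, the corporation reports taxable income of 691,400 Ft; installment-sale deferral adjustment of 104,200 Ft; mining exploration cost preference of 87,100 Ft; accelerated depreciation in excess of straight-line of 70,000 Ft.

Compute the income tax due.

Alternative floor tax:
  Adjusted income: 691,400 Ft + 104,200 Ft + 87,100 Ft + 70,000 Ft = 952,700 Ft
  Less exemption 105,000 Ft → base 847,700 Ft
  847,700 Ft × 21% = 178,017 Ft

Regular tax:
  148,000 Ft × 13% = 19,240 Ft
  356,000 Ft × 24% = 85,440 Ft
  178,000 Ft × 28% = 49,840 Ft
  9,400 Ft × 41% = 3,854 Ft
  → 158,374 Ft

178,017 Ft > 158,374 Ft, so the alternative floor tax is the binding amount.

178,017 Ft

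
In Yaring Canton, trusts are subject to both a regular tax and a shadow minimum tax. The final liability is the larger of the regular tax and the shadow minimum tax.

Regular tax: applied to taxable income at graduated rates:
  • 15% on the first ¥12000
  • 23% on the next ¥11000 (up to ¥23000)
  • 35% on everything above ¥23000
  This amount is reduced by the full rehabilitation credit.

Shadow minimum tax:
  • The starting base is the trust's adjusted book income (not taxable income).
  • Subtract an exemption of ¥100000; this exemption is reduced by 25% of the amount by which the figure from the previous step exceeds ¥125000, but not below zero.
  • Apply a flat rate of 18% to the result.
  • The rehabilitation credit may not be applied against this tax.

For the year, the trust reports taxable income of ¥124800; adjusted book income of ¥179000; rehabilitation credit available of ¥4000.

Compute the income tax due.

Regular tax:
  ¥12000 × 15% = ¥1800
  ¥11000 × 23% = ¥2530
  ¥101800 × 35% = ¥35630
  → ¥39960
  Less rehabilitation credit ¥4000 → ¥35960

Shadow minimum tax:
  Base (adjusted book income): ¥179000
  Exemption: ¥100000 − 25% × (¥179000 − ¥125000) = ¥100000 − ¥13500 = ¥86500
  Base: ¥179000 − ¥86500 = ¥92500
  ¥92500 × 18% = ¥16650

¥35960 > ¥16650, so the regular tax governs.

¥35960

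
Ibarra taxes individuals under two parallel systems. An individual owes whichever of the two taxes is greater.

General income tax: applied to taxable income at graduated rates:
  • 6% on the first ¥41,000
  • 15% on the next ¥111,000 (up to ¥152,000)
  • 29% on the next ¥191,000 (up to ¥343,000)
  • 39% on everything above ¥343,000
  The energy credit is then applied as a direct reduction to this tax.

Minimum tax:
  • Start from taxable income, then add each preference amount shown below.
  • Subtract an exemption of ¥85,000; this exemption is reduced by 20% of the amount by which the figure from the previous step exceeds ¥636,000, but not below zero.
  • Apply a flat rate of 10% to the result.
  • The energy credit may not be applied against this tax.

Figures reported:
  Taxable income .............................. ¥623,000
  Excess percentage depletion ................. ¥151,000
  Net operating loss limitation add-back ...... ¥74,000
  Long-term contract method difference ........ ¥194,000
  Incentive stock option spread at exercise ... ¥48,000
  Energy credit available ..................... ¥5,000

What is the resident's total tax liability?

General income tax:
  ¥41,000 × 6% = ¥2,460
  ¥111,000 × 15% = ¥16,650
  ¥191,000 × 29% = ¥55,390
  ¥280,000 × 39% = ¥109,200
  → ¥183,700
  Less energy credit ¥5,000 → ¥178,700

Minimum tax:
  Adjusted income: ¥623,000 + ¥151,000 + ¥74,000 + ¥194,000 + ¥48,000 = ¥1,090,000
  Exemption: 20% × (¥1,090,000 − ¥636,000) = ¥90,800 ≥ ¥85,000, so the exemption is fully phased out
  Base: ¥1,090,000 − ¥0 = ¥1,090,000
  ¥1,090,000 × 10% = ¥109,000

¥178,700 > ¥109,000, so the general income tax governs.

¥178,700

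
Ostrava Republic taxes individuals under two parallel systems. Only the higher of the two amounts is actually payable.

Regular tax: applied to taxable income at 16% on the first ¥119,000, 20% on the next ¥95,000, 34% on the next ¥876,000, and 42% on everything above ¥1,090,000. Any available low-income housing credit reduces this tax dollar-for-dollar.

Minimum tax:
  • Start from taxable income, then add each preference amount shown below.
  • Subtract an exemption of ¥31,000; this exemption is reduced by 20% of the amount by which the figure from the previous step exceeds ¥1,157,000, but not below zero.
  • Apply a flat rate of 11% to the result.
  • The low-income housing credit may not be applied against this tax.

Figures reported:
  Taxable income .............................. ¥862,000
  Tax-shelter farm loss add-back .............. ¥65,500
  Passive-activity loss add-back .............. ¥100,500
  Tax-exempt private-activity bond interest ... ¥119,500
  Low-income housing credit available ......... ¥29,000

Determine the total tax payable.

¥229,360

Regular tax:
  ¥119,000 × 16% = ¥19,040
  ¥95,000 × 20% = ¥19,000
  ¥648,000 × 34% = ¥220,320
  → ¥258,360
  Less low-income housing credit ¥29,000 → ¥229,360

Minimum tax:
  Adjusted income: ¥862,000 + ¥65,500 + ¥100,500 + ¥119,500 = ¥1,147,500
  Exemption: ¥1,147,500 ≤ ¥1,157,000, so full ¥31,000 applies
  Base: ¥1,147,500 − ¥31,000 = ¥1,116,500
  ¥1,116,500 × 11% = ¥122,815

¥229,360 > ¥122,815, so the regular tax governs.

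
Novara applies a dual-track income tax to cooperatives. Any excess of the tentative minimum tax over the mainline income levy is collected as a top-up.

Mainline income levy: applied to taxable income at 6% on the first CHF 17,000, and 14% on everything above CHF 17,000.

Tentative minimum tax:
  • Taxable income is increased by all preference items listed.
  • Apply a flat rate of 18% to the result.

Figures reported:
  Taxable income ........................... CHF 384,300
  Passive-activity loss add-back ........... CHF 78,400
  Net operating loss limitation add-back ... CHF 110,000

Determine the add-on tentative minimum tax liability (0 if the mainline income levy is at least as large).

Mainline income levy:
  CHF 17,000 × 6% = CHF 1,020
  CHF 367,300 × 14% = CHF 51,422
  → CHF 52,442

Tentative minimum tax:
  Adjusted income: CHF 384,300 + CHF 78,400 + CHF 110,000 = CHF 572,700
  CHF 572,700 × 18% = CHF 103,086

Excess of tentative minimum tax over mainline income levy: CHF 103,086 − CHF 52,442 = CHF 50,644.

CHF 50,644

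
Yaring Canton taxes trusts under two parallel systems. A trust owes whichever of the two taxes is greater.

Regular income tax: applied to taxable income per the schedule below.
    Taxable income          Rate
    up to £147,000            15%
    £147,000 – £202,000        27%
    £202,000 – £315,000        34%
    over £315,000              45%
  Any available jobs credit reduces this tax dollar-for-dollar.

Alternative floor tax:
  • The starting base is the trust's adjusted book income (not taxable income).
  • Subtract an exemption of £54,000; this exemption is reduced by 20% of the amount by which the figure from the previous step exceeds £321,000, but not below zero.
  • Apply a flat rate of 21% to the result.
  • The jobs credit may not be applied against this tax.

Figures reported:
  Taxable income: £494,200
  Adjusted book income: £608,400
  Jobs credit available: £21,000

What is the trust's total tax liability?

Alternative floor tax:
  Base (adjusted book income): £608,400
  Exemption: 20% × (£608,400 − £321,000) = £57,480 ≥ £54,000, so the exemption is fully phased out
  Base: £608,400 − £0 = £608,400
  £608,400 × 21% = £127,764

Regular income tax:
  £147,000 × 15% = £22,050
  £55,000 × 27% = £14,850
  £113,000 × 34% = £38,420
  £179,200 × 45% = £80,640
  → £155,960
  Less jobs credit £21,000 → £134,960

£134,960 > £127,764, so the regular income tax governs.

£134,960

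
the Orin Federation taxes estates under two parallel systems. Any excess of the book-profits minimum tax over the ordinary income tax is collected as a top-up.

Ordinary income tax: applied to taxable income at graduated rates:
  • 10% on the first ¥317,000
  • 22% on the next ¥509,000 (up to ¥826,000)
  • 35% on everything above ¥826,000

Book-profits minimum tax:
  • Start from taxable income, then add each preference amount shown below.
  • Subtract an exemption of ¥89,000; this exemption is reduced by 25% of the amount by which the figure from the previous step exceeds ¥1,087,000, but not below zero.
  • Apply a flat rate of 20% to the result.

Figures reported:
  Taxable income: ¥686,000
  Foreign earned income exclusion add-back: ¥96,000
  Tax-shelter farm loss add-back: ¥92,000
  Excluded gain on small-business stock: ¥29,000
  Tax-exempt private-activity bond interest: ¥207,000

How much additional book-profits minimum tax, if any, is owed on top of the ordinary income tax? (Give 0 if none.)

Ordinary income tax:
  ¥317,000 × 10% = ¥31,700
  ¥369,000 × 22% = ¥81,180
  → ¥112,880

Book-profits minimum tax:
  Adjusted income: ¥686,000 + ¥96,000 + ¥92,000 + ¥29,000 + ¥207,000 = ¥1,110,000
  Exemption: ¥89,000 − 25% × (¥1,110,000 − ¥1,087,000) = ¥89,000 − ¥5,750 = ¥83,250
  Base: ¥1,110,000 − ¥83,250 = ¥1,026,750
  ¥1,026,750 × 20% = ¥205,350

Excess of book-profits minimum tax over ordinary income tax: ¥205,350 − ¥112,880 = ¥92,470.

¥92,470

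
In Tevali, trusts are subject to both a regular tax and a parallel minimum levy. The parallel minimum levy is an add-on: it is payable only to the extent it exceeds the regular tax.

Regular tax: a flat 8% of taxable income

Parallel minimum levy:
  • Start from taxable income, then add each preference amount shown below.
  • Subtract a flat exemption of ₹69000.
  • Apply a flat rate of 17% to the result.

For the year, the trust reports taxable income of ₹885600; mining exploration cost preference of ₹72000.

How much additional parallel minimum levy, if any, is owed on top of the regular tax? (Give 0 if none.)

Parallel minimum levy:
  Adjusted income: ₹885600 + ₹72000 = ₹957600
  Less exemption ₹69000 → base ₹888600
  ₹888600 × 17% = ₹151062

Regular tax:
  ₹885600 × 8% = ₹70848

Excess of parallel minimum levy over regular tax: ₹151062 − ₹70848 = ₹80214.

₹80214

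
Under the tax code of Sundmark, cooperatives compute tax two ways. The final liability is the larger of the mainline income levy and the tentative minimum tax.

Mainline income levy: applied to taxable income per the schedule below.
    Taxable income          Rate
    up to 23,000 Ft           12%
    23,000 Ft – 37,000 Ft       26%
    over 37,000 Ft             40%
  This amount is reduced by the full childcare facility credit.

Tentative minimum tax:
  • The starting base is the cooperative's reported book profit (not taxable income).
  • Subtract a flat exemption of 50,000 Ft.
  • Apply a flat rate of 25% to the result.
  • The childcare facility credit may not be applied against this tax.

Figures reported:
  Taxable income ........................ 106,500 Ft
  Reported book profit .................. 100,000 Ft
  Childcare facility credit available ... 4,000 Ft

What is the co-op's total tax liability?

Mainline income levy:
  23,000 Ft × 12% = 2,760 Ft
  14,000 Ft × 26% = 3,640 Ft
  69,500 Ft × 40% = 27,800 Ft
  → 34,200 Ft
  Less childcare facility credit 4,000 Ft → 30,200 Ft

Tentative minimum tax:
  Base (reported book profit): 100,000 Ft
  Less exemption 50,000 Ft → base 50,000 Ft
  50,000 Ft × 25% = 12,500 Ft

30,200 Ft > 12,500 Ft, so the mainline income levy governs.

30,200 Ft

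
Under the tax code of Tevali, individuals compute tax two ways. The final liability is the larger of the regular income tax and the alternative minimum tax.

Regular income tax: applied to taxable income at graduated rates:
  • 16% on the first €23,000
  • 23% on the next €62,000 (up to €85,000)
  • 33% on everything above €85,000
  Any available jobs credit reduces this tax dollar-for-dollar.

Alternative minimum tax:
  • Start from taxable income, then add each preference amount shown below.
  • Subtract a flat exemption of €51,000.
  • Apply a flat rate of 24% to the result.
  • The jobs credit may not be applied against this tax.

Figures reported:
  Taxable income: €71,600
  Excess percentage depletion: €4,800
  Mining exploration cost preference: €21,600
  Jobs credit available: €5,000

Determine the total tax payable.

€11,280

Regular income tax:
  €23,000 × 16% = €3,680
  €48,600 × 23% = €11,178
  → €14,858
  Less jobs credit €5,000 → €9,858

Alternative minimum tax:
  Adjusted income: €71,600 + €4,800 + €21,600 = €98,000
  Less exemption €51,000 → base €47,000
  €47,000 × 24% = €11,280

€11,280 > €9,858, so the alternative minimum tax is the binding amount.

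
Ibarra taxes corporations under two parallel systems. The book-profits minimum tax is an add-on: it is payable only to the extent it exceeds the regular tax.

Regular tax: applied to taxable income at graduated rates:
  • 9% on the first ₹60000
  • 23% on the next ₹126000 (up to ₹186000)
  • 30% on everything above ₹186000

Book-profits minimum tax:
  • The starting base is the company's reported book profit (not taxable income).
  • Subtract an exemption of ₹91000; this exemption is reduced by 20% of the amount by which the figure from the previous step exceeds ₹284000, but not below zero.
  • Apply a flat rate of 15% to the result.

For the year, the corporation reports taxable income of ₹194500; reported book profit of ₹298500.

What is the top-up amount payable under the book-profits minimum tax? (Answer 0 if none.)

Regular tax:
  ₹60000 × 9% = ₹5400
  ₹126000 × 23% = ₹28980
  ₹8500 × 30% = ₹2550
  → ₹36930

Book-profits minimum tax:
  Base (reported book profit): ₹298500
  Exemption: ₹91000 − 20% × (₹298500 − ₹284000) = ₹91000 − ₹2900 = ₹88100
  Base: ₹298500 − ₹88100 = ₹210400
  ₹210400 × 15% = ₹31560

₹31560 ≤ ₹36930, so no add-on is due.

₹0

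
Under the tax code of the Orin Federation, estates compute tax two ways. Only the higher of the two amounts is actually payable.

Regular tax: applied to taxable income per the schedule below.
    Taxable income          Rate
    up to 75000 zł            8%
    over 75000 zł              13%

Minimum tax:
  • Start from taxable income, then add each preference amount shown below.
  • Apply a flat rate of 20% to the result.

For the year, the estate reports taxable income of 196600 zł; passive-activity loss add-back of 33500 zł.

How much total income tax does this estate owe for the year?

46020 zł

Minimum tax:
  Adjusted income: 196600 zł + 33500 zł = 230100 zł
  230100 zł × 20% = 46020 zł

Regular tax:
  75000 zł × 8% = 6000 zł
  121600 zł × 13% = 15808 zł
  → 21808 zł

46020 zł > 21808 zł, so the minimum tax is the binding amount.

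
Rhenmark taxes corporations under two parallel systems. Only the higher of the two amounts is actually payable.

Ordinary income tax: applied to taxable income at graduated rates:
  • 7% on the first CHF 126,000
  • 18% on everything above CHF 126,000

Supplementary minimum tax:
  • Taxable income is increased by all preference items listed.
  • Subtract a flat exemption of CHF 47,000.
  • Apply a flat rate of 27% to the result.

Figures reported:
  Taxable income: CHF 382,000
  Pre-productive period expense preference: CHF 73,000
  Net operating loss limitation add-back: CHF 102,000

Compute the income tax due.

Supplementary minimum tax:
  Adjusted income: CHF 382,000 + CHF 73,000 + CHF 102,000 = CHF 557,000
  Less exemption CHF 47,000 → base CHF 510,000
  CHF 510,000 × 27% = CHF 137,700

Ordinary income tax:
  CHF 126,000 × 7% = CHF 8,820
  CHF 256,000 × 18% = CHF 46,080
  → CHF 54,900

CHF 137,700 > CHF 54,900, so the supplementary minimum tax is the binding amount.

CHF 137,700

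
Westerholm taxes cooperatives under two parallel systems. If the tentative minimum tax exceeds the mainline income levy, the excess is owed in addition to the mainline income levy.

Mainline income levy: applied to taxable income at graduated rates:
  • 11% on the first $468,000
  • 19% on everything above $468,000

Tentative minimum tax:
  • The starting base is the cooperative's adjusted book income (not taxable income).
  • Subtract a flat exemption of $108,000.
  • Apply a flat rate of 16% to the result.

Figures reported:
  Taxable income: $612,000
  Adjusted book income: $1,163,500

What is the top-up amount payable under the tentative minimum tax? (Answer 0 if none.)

Tentative minimum tax:
  Base (adjusted book income): $1,163,500
  Less exemption $108,000 → base $1,055,500
  $1,055,500 × 16% = $168,880

Mainline income levy:
  $468,000 × 11% = $51,480
  $144,000 × 19% = $27,360
  → $78,840

Excess of tentative minimum tax over mainline income levy: $168,880 − $78,840 = $90,040.

$90,040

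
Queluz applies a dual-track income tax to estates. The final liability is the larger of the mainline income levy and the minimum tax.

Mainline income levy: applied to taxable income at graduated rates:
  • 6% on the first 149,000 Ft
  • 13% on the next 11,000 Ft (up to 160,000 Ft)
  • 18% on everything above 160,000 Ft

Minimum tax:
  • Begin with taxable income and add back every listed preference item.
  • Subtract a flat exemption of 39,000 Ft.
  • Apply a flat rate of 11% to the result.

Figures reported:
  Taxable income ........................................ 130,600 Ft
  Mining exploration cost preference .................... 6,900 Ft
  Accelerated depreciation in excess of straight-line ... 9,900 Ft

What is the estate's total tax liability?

Mainline income levy:
  130,600 Ft × 6% = 7,836 Ft

Minimum tax:
  Adjusted income: 130,600 Ft + 6,900 Ft + 9,900 Ft = 147,400 Ft
  Less exemption 39,000 Ft → base 108,400 Ft
  108,400 Ft × 11% = 11,924 Ft

11,924 Ft > 7,836 Ft, so the minimum tax is the binding amount.

11,924 Ft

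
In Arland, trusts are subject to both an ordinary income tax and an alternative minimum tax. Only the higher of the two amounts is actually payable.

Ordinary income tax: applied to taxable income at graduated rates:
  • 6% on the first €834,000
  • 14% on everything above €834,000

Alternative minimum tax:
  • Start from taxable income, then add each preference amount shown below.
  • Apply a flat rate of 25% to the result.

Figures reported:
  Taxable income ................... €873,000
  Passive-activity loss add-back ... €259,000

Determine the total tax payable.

Ordinary income tax:
  €834,000 × 6% = €50,040
  €39,000 × 14% = €5,460
  → €55,500

Alternative minimum tax:
  Adjusted income: €873,000 + €259,000 = €1,132,000
  €1,132,000 × 25% = €283,000

€283,000 > €55,500, so the alternative minimum tax is the binding amount.

€283,000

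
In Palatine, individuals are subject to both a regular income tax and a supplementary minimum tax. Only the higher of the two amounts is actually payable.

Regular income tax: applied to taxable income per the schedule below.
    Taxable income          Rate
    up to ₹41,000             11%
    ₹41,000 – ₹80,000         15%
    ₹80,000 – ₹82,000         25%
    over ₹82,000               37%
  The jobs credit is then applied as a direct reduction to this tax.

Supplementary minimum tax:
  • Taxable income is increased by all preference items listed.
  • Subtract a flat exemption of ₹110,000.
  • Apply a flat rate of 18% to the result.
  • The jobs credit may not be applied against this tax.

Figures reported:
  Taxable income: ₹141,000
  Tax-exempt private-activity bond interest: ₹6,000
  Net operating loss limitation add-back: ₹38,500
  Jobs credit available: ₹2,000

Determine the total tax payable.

Regular income tax:
  ₹41,000 × 11% = ₹4,510
  ₹39,000 × 15% = ₹5,850
  ₹2,000 × 25% = ₹500
  ₹59,000 × 37% = ₹21,830
  → ₹32,690
  Less jobs credit ₹2,000 → ₹30,690

Supplementary minimum tax:
  Adjusted income: ₹141,000 + ₹6,000 + ₹38,500 = ₹185,500
  Less exemption ₹110,000 → base ₹75,500
  ₹75,500 × 18% = ₹13,590

₹30,690 > ₹13,590, so the regular income tax governs.

₹30,690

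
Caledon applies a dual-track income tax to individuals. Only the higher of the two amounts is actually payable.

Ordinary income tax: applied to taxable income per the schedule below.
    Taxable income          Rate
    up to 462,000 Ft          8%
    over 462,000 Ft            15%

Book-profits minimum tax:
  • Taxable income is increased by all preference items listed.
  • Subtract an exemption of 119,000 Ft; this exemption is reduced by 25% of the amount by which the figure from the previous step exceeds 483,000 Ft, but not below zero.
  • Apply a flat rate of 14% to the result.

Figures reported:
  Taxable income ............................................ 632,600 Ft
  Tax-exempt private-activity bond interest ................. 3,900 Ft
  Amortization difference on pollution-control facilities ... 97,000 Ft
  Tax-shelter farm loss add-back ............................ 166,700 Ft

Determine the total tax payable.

123,970 Ft

Ordinary income tax:
  462,000 Ft × 8% = 36,960 Ft
  170,600 Ft × 15% = 25,590 Ft
  → 62,550 Ft

Book-profits minimum tax:
  Adjusted income: 632,600 Ft + 3,900 Ft + 97,000 Ft + 166,700 Ft = 900,200 Ft
  Exemption: 119,000 Ft − 25% × (900,200 Ft − 483,000 Ft) = 119,000 Ft − 104,300 Ft = 14,700 Ft
  Base: 900,200 Ft − 14,700 Ft = 885,500 Ft
  885,500 Ft × 14% = 123,970 Ft

123,970 Ft > 62,550 Ft, so the book-profits minimum tax is the binding amount.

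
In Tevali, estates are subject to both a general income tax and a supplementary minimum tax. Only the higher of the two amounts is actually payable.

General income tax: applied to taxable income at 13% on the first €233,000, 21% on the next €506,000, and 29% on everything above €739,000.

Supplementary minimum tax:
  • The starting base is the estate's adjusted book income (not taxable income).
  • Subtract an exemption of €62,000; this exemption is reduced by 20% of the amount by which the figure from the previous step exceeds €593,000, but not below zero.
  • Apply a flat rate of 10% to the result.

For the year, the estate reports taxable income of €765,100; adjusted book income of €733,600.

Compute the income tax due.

€144,119

General income tax:
  €233,000 × 13% = €30,290
  €506,000 × 21% = €106,260
  €26,100 × 29% = €7,569
  → €144,119

Supplementary minimum tax:
  Base (adjusted book income): €733,600
  Exemption: €62,000 − 20% × (€733,600 − €593,000) = €62,000 − €28,120 = €33,880
  Base: €733,600 − €33,880 = €699,720
  €699,720 × 10% = €69,972

€144,119 > €69,972, so the general income tax governs.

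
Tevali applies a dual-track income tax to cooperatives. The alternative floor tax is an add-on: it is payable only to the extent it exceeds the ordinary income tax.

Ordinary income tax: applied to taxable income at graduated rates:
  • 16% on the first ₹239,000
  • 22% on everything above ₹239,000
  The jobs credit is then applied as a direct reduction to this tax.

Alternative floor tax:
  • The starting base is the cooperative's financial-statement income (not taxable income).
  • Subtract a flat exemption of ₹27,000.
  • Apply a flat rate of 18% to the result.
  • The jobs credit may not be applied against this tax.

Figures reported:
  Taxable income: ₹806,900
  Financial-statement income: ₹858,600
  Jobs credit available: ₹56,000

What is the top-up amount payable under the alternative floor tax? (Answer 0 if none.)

₹42,510

Ordinary income tax:
  ₹239,000 × 16% = ₹38,240
  ₹567,900 × 22% = ₹124,938
  → ₹163,178
  Less jobs credit ₹56,000 → ₹107,178

Alternative floor tax:
  Base (financial-statement income): ₹858,600
  Less exemption ₹27,000 → base ₹831,600
  ₹831,600 × 18% = ₹149,688

Excess of alternative floor tax over ordinary income tax: ₹149,688 − ₹107,178 = ₹42,510.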